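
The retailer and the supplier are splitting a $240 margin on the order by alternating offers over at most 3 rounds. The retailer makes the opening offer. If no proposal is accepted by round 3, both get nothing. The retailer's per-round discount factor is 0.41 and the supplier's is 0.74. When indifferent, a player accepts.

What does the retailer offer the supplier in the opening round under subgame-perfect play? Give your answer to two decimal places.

By backward induction:
Round 3 (the retailer proposes): the supplier will accept anything ≥ 0, so the retailer offers 0 and keeps 240.
Round 2 (the supplier proposes): the retailer can get 240 next round, worth 0.41 × 240 = 98.4 now. The supplier offers 98.4 and keeps 240 − 98.4 = 141.6.
Round 1 (the retailer proposes): the supplier can get 141.6 next round, worth 0.74 × 141.6 = 104.784 now; the retailer offers that and keeps 135.216.

104.78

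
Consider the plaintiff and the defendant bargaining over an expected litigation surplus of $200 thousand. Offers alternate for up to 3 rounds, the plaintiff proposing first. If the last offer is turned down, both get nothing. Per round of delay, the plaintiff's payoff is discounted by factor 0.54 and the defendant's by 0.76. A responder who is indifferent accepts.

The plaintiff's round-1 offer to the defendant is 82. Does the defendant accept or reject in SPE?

Round 3 (the plaintiff proposes): the defendant will accept anything ≥ 0, so the plaintiff offers 0 and keeps 200.
Round 2 (the defendant proposes): the plaintiff can get 200 next round, worth 0.54 × 200 = 108 now; the defendant offers that and keeps 92.
So by rejecting in round 1, the defendant gets 92 next round, worth 0.76 × 92 = 69.92 now.
Offer 82 ≥ 69.92, so the defendant accepts.

Accept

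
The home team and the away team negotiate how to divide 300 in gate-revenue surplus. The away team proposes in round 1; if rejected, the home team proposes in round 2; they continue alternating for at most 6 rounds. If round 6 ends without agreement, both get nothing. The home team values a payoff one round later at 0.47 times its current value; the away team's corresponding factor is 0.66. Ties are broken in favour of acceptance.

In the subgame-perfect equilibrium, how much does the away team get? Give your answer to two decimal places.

223.62

Work backward from the last round.
Round 6 (the home team proposes): the away team will accept anything ≥ 0, so the home team offers 0 and keeps 300.
Round 5 (the away team proposes): the home team can get 300 next round, worth 0.47 × 300 = 141 now; the away team offers that and keeps 159.
Round 4 (the home team proposes): the away team can get 159 next round, worth 0.66 × 159 = 104.94 now, so the home team offers 104.94, keeping 195.06.
Round 3 (the away team proposes): the home team can get 195.06 next round, worth 0.47 × 195.06 = 91.6782 now; the away team offers that and keeps 208.3218.
Round 2 (the home team proposes): the away team can get 208.3218 next round, worth 0.66 × 208.3218 = 137.492388 now. The home team offers 137.492388 and keeps 300 − 137.492388 = 162.507612.
Round 1 (the away team proposes): the home team can get 162.507612 next round, worth 0.47 × 162.507612 = 76.37857764 now, so the away team offers 76.37857764, keeping 223.62142236.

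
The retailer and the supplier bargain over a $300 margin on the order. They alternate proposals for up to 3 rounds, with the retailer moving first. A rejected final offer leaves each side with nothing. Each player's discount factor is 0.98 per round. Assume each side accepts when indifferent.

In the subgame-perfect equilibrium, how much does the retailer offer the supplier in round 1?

By backward induction:
Round 3 (the retailer proposes): rejection yields 0 for the supplier; the retailer offers 0 and keeps 300.
Round 2 (the supplier proposes): the retailer can get 300 next round, worth 0.98 × 300 = 294 now; the supplier offers that and keeps 6.
Round 1 (the retailer proposes): the supplier can get 6 next round, worth 0.98 × 6 = 5.88 now, so the retailer offers 5.88, keeping 294.12.

5.88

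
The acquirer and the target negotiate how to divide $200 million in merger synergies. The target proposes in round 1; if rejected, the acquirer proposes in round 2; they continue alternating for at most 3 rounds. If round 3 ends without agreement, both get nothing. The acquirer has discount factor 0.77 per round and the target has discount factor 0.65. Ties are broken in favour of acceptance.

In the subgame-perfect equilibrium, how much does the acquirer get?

Round 3 (the target proposes): the acquirer will accept anything ≥ 0, so the target offers 0 and keeps 200.
Round 2 (the acquirer proposes): the target can get 200 next round, worth 0.65 × 200 = 130 now. The acquirer offers 130 and keeps 200 − 130 = 70.
Round 1 (the target proposes): the acquirer can get 70 next round, worth 0.77 × 70 = 53.9 now, so the target offers 53.9, keeping 146.1.

53.9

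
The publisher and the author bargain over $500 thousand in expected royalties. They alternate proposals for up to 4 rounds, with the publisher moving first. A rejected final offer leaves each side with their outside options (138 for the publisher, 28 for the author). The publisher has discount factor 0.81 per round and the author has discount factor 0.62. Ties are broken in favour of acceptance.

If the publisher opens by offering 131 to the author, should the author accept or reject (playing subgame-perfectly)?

Reject

Round 4 (the author proposes): the publisher gets 138 if talks fail, so the author offers 138 and keeps 362.
Round 3 (the publisher proposes): the author can get 362 next round, worth 0.62 × 362 = 224.44 now, so the publisher offers 224.44, keeping 275.56.
Round 2 (the author proposes): the publisher can get 275.56 next round, worth 0.81 × 275.56 = 223.2036 now. The author offers 223.2036 and keeps 500 − 223.2036 = 276.7964.
So by rejecting in round 1, the author gets 276.7964 next round, worth 0.62 × 276.7964 = 171.613768 now.
Offer 131 < 171.613768, so the author rejects.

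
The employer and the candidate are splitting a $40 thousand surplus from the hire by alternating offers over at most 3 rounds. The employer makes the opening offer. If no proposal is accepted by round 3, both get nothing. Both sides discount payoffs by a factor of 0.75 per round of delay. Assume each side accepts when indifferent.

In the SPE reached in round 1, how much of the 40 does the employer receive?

Round 3 (the employer proposes): rejection yields 0 for the candidate; the employer offers 0 and keeps 40.
Round 2 (the candidate proposes): the employer can get 40 next round, worth 0.75 × 40 = 30 now, so the candidate offers 30, keeping 10.
Round 1 (the employer proposes): the candidate can get 10 next round, worth 0.75 × 10 = 7.5 now; the employer offers that and keeps 32.5.

32.5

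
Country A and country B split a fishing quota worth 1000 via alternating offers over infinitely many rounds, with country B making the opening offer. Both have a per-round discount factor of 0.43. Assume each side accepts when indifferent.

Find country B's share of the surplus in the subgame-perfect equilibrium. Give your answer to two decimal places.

In a stationary SPE each proposer offers the other exactly their discounted continuation value.
If country B keeps x when proposing and country A keeps y when proposing, then x = 1000 − 0.43y and y = 1000 − 0.43x.
Solving: x = 1000(1 − 0.43) / (1 − 0.43·0.43) = 570 / 0.8151 ≈ 699.3007.
Country A gets 1000 − 699.3007 ≈ 300.6993.

699.30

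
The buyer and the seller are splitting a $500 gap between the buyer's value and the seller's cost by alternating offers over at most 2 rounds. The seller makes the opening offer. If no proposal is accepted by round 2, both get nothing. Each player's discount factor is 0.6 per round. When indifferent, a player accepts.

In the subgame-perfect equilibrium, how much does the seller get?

Solve by backward induction from round 2.
Round 2 (the buyer proposes): the seller will accept anything ≥ 0, so the buyer offers 0 and keeps 500.
Round 1 (the seller proposes): the buyer can get 500 next round, worth 0.6 × 500 = 300 now. The seller offers 300 and keeps 500 − 300 = 200.

200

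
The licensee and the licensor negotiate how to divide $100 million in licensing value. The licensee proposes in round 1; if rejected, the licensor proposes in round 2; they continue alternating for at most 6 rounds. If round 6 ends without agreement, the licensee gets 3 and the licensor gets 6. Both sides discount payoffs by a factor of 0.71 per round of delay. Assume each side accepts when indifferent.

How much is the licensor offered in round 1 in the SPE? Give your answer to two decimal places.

By backward induction:
Round 6 (the licensor proposes): the licensee gets 3 if talks fail, so the licensor offers 3 and keeps 97.
Round 5 (the licensee proposes): the licensor can get 97 next round, worth 0.71 × 97 = 68.87 now, so the licensee offers 68.87, keeping 31.13.
Round 4 (the licensor proposes): the licensee can get 31.13 next round, worth 0.71 × 31.13 = 22.1023 now. The licensor offers 22.1023 and keeps 100 − 22.1023 = 77.8977.
Round 3 (the licensee proposes): the licensor can get 77.8977 next round, worth 0.71 × 77.8977 = 55.307367 now, so the licensee offers 55.307367, keeping 44.692633.
Round 2 (the licensor proposes): the licensee can get 44.692633 next round, worth 0.71 × 44.692633 = 31.73176943 now; the licensor offers that and keeps 68.26823057.
Round 1 (the licensee proposes): the licensor can get 68.26823057 next round, worth 0.71 × 68.26823057 = 48.4704437047 now. The licensee offers 48.4704437047 and keeps 100 − 48.4704437047 = 51.5295562953.

48.47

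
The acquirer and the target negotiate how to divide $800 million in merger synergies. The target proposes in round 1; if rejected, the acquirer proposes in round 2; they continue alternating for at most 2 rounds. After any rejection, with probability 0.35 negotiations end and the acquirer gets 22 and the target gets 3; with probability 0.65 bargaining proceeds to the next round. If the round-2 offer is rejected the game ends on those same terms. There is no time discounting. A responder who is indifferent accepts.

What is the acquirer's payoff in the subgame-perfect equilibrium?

By backward induction:
Round 2 (the acquirer proposes): the target gets 3 if talks fail, so the acquirer offers 3 and keeps 797.
Round 1 (the target proposes): rejecting gives the acquirer an expected 0.65 × 797 + 0.35 × 22 = 525.75, so the target offers 525.75, keeping 274.25.

525.75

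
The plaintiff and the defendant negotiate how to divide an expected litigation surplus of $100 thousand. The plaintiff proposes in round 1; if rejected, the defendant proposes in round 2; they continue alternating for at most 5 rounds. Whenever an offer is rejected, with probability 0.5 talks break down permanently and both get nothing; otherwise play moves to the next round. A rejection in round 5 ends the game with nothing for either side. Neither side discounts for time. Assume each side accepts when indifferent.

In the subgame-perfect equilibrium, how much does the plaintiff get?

By backward induction:
Round 5 (the plaintiff proposes): rejection yields 0 for the defendant; the plaintiff offers 0 and keeps 100.
Round 4 (the defendant proposes): rejecting gives the plaintiff an expected 0.5 × 100 = 50; the defendant offers that and keeps 50.
Round 3 (the plaintiff proposes): rejecting gives the defendant an expected 0.5 × 50 = 25, so the plaintiff offers 25, keeping 75.
Round 2 (the defendant proposes): rejecting gives the plaintiff an expected 0.5 × 75 = 37.5; the defendant offers that and keeps 62.5.
Round 1 (the plaintiff proposes): rejecting gives the defendant an expected 0.5 × 62.5 = 31.25; the plaintiff offers that and keeps 68.75.

68.75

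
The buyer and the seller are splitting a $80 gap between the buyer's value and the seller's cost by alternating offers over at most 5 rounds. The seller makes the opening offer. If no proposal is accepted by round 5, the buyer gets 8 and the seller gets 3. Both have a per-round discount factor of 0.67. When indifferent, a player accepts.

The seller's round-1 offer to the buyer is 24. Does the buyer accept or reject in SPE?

Reject

Work out the buyer's continuation value if the offer is rejected.
Round 5 (the seller proposes): the buyer gets 8 if talks fail, so the seller offers 8 and keeps 72.
Round 4 (the buyer proposes): the seller can get 72 next round, worth 0.67 × 72 = 48.24 now. The buyer offers 48.24 and keeps 80 − 48.24 = 31.76.
Round 3 (the seller proposes): the buyer can get 31.76 next round, worth 0.67 × 31.76 = 21.2792 now, so the seller offers 21.2792, keeping 58.7208.
Round 2 (the buyer proposes): the seller can get 58.7208 next round, worth 0.67 × 58.7208 = 39.342936 now. The buyer offers 39.342936 and keeps 80 − 39.342936 = 40.657064.
So by rejecting in round 1, the buyer gets 40.657064 next round, worth 0.67 × 40.657064 = 27.24023288 now.
Offer 24 < 27.24023288, so the buyer rejects.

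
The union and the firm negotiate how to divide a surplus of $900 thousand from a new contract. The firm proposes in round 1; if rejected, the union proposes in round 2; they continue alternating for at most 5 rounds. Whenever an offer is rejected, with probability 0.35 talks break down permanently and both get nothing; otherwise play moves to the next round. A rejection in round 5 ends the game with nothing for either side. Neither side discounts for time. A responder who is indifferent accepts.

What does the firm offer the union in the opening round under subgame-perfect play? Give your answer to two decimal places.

291.26

By backward induction:
Round 5 (the firm proposes): rejection yields 0 for the union; the firm offers 0 and keeps 900.
Round 4 (the union proposes): rejecting gives the firm an expected 0.65 × 900 = 585, so the union offers 585, keeping 315.
Round 3 (the firm proposes): rejecting gives the union an expected 0.65 × 315 = 204.75, so the firm offers 204.75, keeping 695.25.
Round 2 (the union proposes): rejecting gives the firm an expected 0.65 × 695.25 = 451.9125; the union offers that and keeps 448.0875.
Round 1 (the firm proposes): rejecting gives the union an expected 0.65 × 448.0875 = 291.256875. The firm offers 291.256875 and keeps 900 − 291.256875 = 608.743125.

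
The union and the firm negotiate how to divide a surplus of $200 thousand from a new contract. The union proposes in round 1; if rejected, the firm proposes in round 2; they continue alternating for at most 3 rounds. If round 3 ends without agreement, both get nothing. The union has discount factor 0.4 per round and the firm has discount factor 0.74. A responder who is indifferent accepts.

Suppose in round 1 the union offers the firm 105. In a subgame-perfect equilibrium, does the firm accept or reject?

Round 3 (the union proposes): the firm will accept anything ≥ 0, so the union offers 0 and keeps 200.
Round 2 (the firm proposes): the union can get 200 next round, worth 0.4 × 200 = 80 now, so the firm offers 80, keeping 120.
So by rejecting in round 1, the firm gets 120 next round, worth 0.74 × 120 = 88.8 now.
Offer 105 ≥ 88.8, so the firm accepts.

Accept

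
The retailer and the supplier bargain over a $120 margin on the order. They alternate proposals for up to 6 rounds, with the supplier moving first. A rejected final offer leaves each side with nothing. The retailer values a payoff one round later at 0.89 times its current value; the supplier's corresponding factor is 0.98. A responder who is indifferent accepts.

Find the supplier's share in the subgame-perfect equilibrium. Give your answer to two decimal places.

34.75

By backward induction:
Round 6 (the retailer proposes): rejection yields 0 for the supplier; the retailer offers 0 and keeps 120.
Round 5 (the supplier proposes): the retailer can get 120 next round, worth 0.89 × 120 = 106.8 now; the supplier offers that and keeps 13.2.
Round 4 (the retailer proposes): the supplier can get 13.2 next round, worth 0.98 × 13.2 = 12.936 now; the retailer offers that and keeps 107.064.
Round 3 (the supplier proposes): the retailer can get 107.064 next round, worth 0.89 × 107.064 = 95.28696 now. The supplier offers 95.28696 and keeps 120 − 95.28696 = 24.71304.
Round 2 (the retailer proposes): the supplier can get 24.71304 next round, worth 0.98 × 24.71304 = 24.2187792 now, so the retailer offers 24.2187792, keeping 95.7812208.
Round 1 (the supplier proposes): the retailer can get 95.7812208 next round, worth 0.89 × 95.7812208 = 85.245286512 now. The supplier offers 85.245286512 and keeps 120 − 85.245286512 = 34.754713488.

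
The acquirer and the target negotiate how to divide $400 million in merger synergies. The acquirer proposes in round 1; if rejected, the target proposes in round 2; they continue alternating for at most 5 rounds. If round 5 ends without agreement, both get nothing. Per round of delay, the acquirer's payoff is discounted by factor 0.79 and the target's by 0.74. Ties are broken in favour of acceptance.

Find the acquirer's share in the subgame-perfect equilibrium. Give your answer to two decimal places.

301.50

Round 5 (the acquirer proposes): rejection yields 0 for the target; the acquirer offers 0 and keeps 400.
Round 4 (the target proposes): the acquirer can get 400 next round, worth 0.79 × 400 = 316 now; the target offers that and keeps 84.
Round 3 (the acquirer proposes): the target can get 84 next round, worth 0.74 × 84 = 62.16 now, so the acquirer offers 62.16, keeping 337.84.
Round 2 (the target proposes): the acquirer can get 337.84 next round, worth 0.79 × 337.84 = 266.8936 now; the target offers that and keeps 133.1064.
Round 1 (the acquirer proposes): the target can get 133.1064 next round, worth 0.74 × 133.1064 = 98.498736 now. The acquirer offers 98.498736 and keeps 400 − 98.498736 = 301.501264.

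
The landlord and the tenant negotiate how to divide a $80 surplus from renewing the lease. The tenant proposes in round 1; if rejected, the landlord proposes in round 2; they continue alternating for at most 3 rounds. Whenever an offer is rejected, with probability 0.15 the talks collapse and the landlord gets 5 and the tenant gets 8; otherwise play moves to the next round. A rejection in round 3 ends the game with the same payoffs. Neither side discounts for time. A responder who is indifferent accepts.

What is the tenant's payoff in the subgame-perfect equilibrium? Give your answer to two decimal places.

66.46

Round 3 (the tenant proposes): the landlord gets 5 if talks fail, so the tenant offers 5 and keeps 75.
Round 2 (the landlord proposes): rejecting gives the tenant an expected 0.85 × 75 + 0.15 × 8 = 64.95. The landlord offers 64.95 and keeps 80 − 64.95 = 15.05.
Round 1 (the tenant proposes): rejecting gives the landlord an expected 0.85 × 15.05 + 0.15 × 5 = 13.5425. The tenant offers 13.5425 and keeps 80 − 13.5425 = 66.4575.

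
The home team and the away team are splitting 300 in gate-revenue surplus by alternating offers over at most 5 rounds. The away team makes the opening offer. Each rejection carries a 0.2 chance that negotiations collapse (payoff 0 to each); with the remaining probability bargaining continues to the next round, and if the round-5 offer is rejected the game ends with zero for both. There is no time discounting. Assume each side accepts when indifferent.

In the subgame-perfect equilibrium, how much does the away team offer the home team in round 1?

Round 5 (the away team proposes): the home team will accept anything ≥ 0, so the away team offers 0 and keeps 300.
Round 4 (the home team proposes): rejecting gives the away team an expected 0.8 × 300 = 240; the home team offers that and keeps 60.
Round 3 (the away team proposes): rejecting gives the home team an expected 0.8 × 60 = 48, so the away team offers 48, keeping 252.
Round 2 (the home team proposes): rejecting gives the away team an expected 0.8 × 252 = 201.6, so the home team offers 201.6, keeping 98.4.
Round 1 (the away team proposes): rejecting gives the home team an expected 0.8 × 98.4 = 78.72; the away team offers that and keeps 221.28.

78.72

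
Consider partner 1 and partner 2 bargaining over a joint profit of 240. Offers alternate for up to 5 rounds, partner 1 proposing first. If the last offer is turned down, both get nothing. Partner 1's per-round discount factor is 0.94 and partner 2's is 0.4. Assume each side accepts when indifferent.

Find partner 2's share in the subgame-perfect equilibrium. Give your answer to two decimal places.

7.93

Solve by backward induction from round 5.
Round 5 (partner 1 proposes): partner 2 will accept anything ≥ 0, so partner 1 offers 0 and keeps 240.
Round 4 (partner 2 proposes): partner 1 can get 240 next round, worth 0.94 × 240 = 225.6 now. Partner 2 offers 225.6 and keeps 240 − 225.6 = 14.4.
Round 3 (partner 1 proposes): partner 2 can get 14.4 next round, worth 0.4 × 14.4 = 5.76 now. Partner 1 offers 5.76 and keeps 240 − 5.76 = 234.24.
Round 2 (partner 2 proposes): partner 1 can get 234.24 next round, worth 0.94 × 234.24 = 220.1856 now, so partner 2 offers 220.1856, keeping 19.8144.
Round 1 (partner 1 proposes): partner 2 can get 19.8144 next round, worth 0.4 × 19.8144 = 7.92576 now, so partner 1 offers 7.92576, keeping 232.07424.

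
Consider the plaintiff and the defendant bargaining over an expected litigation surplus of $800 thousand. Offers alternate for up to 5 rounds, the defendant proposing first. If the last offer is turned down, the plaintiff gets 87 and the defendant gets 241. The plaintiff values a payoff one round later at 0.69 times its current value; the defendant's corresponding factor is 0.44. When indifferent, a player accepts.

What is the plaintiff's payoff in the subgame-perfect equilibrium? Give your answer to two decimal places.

410.99

Round 5 (the defendant proposes): the plaintiff gets 87 if talks fail, so the defendant offers 87 and keeps 713.
Round 4 (the plaintiff proposes): the defendant can get 713 next round, worth 0.44 × 713 = 313.72 now; the plaintiff offers that and keeps 486.28.
Round 3 (the defendant proposes): the plaintiff can get 486.28 next round, worth 0.69 × 486.28 = 335.5332 now. The defendant offers 335.5332 and keeps 800 − 335.5332 = 464.4668.
Round 2 (the plaintiff proposes): the defendant can get 464.4668 next round, worth 0.44 × 464.4668 = 204.365392 now; the plaintiff offers that and keeps 595.634608.
Round 1 (the defendant proposes): the plaintiff can get 595.634608 next round, worth 0.69 × 595.634608 = 410.98787952 now; the defendant offers that and keeps 389.01212048.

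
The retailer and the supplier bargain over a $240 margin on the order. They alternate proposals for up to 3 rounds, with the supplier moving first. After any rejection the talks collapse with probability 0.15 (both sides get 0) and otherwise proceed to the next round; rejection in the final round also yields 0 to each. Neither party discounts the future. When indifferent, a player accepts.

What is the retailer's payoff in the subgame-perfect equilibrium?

30.6

By backward induction:
Round 3 (the supplier proposes): rejection yields 0 for the retailer; the supplier offers 0 and keeps 240.
Round 2 (the retailer proposes): rejecting gives the supplier an expected 0.85 × 240 = 204; the retailer offers that and keeps 36.
Round 1 (the supplier proposes): rejecting gives the retailer an expected 0.85 × 36 = 30.6, so the supplier offers 30.6, keeping 209.4.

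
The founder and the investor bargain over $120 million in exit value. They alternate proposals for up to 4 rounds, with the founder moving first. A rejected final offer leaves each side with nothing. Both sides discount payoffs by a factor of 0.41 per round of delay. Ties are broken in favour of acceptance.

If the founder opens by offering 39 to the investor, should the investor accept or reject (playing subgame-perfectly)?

Accept

Round 4 (the investor proposes): the founder will accept anything ≥ 0, so the investor offers 0 and keeps 120.
Round 3 (the founder proposes): the investor can get 120 next round, worth 0.41 × 120 = 49.2 now, so the founder offers 49.2, keeping 70.8.
Round 2 (the investor proposes): the founder can get 70.8 next round, worth 0.41 × 70.8 = 29.028 now. The investor offers 29.028 and keeps 120 − 29.028 = 90.972.
So by rejecting in round 1, the investor gets 90.972 next round, worth 0.41 × 90.972 = 37.29852 now.
Offer 39 ≥ 37.29852, so the investor accepts.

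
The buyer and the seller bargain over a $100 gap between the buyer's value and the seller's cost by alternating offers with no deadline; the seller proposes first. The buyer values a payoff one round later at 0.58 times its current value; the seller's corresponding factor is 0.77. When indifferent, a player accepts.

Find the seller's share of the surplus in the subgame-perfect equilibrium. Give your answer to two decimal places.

75.89

When the seller proposes, the buyer accepts any offer worth at least 0.58 times what the buyer would get by proposing next round; and vice versa.
This gives x = 100 − 0.58y and y = 100 − 0.77x, where x and y are each side's share when it proposes.
Hence (1 − 0.58·0.77)x = 100(1 − 0.58), i.e. 0.5534·x = 42.
x ≈ 75.8945; the buyer's share is 100 − x ≈ 24.1055.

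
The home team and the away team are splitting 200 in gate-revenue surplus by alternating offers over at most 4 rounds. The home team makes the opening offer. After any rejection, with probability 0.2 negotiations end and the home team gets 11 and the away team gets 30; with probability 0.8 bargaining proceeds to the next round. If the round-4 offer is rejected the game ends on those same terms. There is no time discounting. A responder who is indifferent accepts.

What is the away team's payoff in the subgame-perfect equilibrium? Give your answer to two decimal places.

136.85

Round 4 (the away team proposes): the home team gets 11 if talks fail, so the away team offers 11 and keeps 189.
Round 3 (the home team proposes): rejecting gives the away team an expected 0.8 × 189 + 0.2 × 30 = 157.2; the home team offers that and keeps 42.8.
Round 2 (the away team proposes): rejecting gives the home team an expected 0.8 × 42.8 + 0.2 × 11 = 36.44. The away team offers 36.44 and keeps 200 − 36.44 = 163.56.
Round 1 (the home team proposes): rejecting gives the away team an expected 0.8 × 163.56 + 0.2 × 30 = 136.848; the home team offers that and keeps 63.152.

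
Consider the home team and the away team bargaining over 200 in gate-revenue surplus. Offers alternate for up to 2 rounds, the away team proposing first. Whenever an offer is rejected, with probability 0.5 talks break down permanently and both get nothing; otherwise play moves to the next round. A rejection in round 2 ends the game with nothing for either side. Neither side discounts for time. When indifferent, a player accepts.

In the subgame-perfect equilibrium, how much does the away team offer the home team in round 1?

Round 2 (the home team proposes): the away team will accept anything ≥ 0, so the home team offers 0 and keeps 200.
Round 1 (the away team proposes): rejecting gives the home team an expected 0.5 × 200 = 100. The away team offers 100 and keeps 200 − 100 = 100.

100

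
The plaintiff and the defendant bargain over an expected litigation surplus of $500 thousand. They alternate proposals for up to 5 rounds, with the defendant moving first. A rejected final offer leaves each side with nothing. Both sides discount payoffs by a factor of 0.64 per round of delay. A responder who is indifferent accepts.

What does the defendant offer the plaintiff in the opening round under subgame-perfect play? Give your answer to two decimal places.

162.39

Round 5 (the defendant proposes): rejection yields 0 for the plaintiff; the defendant offers 0 and keeps 500.
Round 4 (the plaintiff proposes): the defendant can get 500 next round, worth 0.64 × 500 = 320 now; the plaintiff offers that and keeps 180.
Round 3 (the defendant proposes): the plaintiff can get 180 next round, worth 0.64 × 180 = 115.2 now; the defendant offers that and keeps 384.8.
Round 2 (the plaintiff proposes): the defendant can get 384.8 next round, worth 0.64 × 384.8 = 246.272 now. The plaintiff offers 246.272 and keeps 500 − 246.272 = 253.728.
Round 1 (the defendant proposes): the plaintiff can get 253.728 next round, worth 0.64 × 253.728 = 162.38592 now. The defendant offers 162.38592 and keeps 500 − 162.38592 = 337.61408.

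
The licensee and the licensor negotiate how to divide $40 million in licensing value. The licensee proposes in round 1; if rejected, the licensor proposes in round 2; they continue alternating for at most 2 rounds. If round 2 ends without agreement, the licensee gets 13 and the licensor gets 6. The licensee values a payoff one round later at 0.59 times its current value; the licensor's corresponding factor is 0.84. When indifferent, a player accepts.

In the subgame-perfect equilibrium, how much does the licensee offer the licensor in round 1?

Round 2 (the licensor proposes): the licensee gets 13 if talks fail, so the licensor offers 13 and keeps 27.
Round 1 (the licensee proposes): the licensor can get 27 next round, worth 0.84 × 27 = 22.68 now; the licensee offers that and keeps 17.32.

22.68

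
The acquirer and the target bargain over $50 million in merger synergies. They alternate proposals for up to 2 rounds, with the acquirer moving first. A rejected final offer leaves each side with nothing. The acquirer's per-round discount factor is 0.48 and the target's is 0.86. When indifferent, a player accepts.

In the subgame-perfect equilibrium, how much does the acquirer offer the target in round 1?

Round 2 (the target proposes): rejection yields 0 for the acquirer; the target offers 0 and keeps 50.
Round 1 (the acquirer proposes): the target can get 50 next round, worth 0.86 × 50 = 43 now; the acquirer offers that and keeps 7.

43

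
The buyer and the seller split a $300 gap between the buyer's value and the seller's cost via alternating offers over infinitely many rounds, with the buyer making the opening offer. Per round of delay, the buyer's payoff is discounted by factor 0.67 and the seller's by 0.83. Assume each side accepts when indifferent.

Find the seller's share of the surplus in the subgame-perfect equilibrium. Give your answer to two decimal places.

185.11

When the buyer proposes, the seller accepts any offer worth at least 0.83 times what the seller would get by proposing next round; and vice versa.
This gives x = 300 − 0.83y and y = 300 − 0.67x, where x and y are each side's share when it proposes.
Hence (1 − 0.83·0.67)x = 300(1 − 0.83), i.e. 0.4439·x = 51.
x ≈ 114.8907; the seller's share is 300 − x ≈ 185.1093.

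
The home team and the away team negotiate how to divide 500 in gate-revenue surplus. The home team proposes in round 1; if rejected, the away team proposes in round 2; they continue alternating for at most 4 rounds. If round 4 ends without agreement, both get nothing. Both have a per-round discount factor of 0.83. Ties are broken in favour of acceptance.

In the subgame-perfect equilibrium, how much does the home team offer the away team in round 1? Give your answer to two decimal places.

Solve by backward induction from round 4.
Round 4 (the away team proposes): the home team will accept anything ≥ 0, so the away team offers 0 and keeps 500.
Round 3 (the home team proposes): the away team can get 500 next round, worth 0.83 × 500 = 415 now; the home team offers that and keeps 85.
Round 2 (the away team proposes): the home team can get 85 next round, worth 0.83 × 85 = 70.55 now; the away team offers that and keeps 429.45.
Round 1 (the home team proposes): the away team can get 429.45 next round, worth 0.83 × 429.45 = 356.4435 now, so the home team offers 356.4435, keeping 143.5565.

356.44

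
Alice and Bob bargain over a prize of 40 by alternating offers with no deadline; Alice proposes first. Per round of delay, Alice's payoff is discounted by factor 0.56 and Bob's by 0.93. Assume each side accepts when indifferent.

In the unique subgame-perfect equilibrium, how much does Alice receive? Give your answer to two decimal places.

5.84

In a stationary SPE each proposer offers the other exactly their discounted continuation value.
If Alice keeps x when proposing and Bob keeps y when proposing, then x = 40 − 0.93y and y = 40 − 0.56x.
Solving: x = 40(1 − 0.93) / (1 − 0.56·0.93) = 2.8 / 0.4792 ≈ 5.8431.
Bob gets 40 − 5.8431 ≈ 34.1569.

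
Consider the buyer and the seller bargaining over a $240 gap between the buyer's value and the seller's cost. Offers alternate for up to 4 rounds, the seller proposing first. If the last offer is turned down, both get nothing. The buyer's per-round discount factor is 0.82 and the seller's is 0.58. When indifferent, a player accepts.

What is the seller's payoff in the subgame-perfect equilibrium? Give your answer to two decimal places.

63.75

Round 4 (the buyer proposes): rejection yields 0 for the seller; the buyer offers 0 and keeps 240.
Round 3 (the seller proposes): the buyer can get 240 next round, worth 0.82 × 240 = 196.8 now; the seller offers that and keeps 43.2.
Round 2 (the buyer proposes): the seller can get 43.2 next round, worth 0.58 × 43.2 = 25.056 now. The buyer offers 25.056 and keeps 240 − 25.056 = 214.944.
Round 1 (the seller proposes): the buyer can get 214.944 next round, worth 0.82 × 214.944 = 176.25408 now; the seller offers that and keeps 63.74592.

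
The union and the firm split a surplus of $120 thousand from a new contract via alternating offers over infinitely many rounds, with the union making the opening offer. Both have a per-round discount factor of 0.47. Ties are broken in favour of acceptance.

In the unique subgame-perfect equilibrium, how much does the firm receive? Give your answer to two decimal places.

In a stationary SPE each proposer offers the other exactly their discounted continuation value.
If the union keeps x when proposing and the firm keeps y when proposing, then x = 120 − 0.47y and y = 120 − 0.47x.
Solving: x = 120(1 − 0.47) / (1 − 0.47·0.47) = 63.6 / 0.7791 ≈ 81.6327.
The firm gets 120 − 81.6327 ≈ 38.3673.

38.37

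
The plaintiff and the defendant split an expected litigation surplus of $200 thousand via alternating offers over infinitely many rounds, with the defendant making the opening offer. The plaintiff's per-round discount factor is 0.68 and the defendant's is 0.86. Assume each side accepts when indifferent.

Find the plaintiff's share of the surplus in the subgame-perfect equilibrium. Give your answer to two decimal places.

45.86

In a stationary SPE each proposer offers the other exactly their discounted continuation value.
If the defendant keeps x when proposing and the plaintiff keeps y when proposing, then x = 200 − 0.68y and y = 200 − 0.86x.
Solving: x = 200(1 − 0.68) / (1 − 0.86·0.68) = 64 / 0.4152 ≈ 154.1426.
The plaintiff gets 200 − 154.1426 ≈ 45.8574.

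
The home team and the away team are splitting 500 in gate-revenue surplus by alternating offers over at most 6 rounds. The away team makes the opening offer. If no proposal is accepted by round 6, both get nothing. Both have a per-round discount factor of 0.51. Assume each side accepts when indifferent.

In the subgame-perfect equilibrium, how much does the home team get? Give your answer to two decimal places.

174.70

Solve by backward induction from round 6.
Round 6 (the home team proposes): the away team will accept anything ≥ 0, so the home team offers 0 and keeps 500.
Round 5 (the away team proposes): the home team can get 500 next round, worth 0.51 × 500 = 255 now. The away team offers 255 and keeps 500 − 255 = 245.
Round 4 (the home team proposes): the away team can get 245 next round, worth 0.51 × 245 = 124.95 now; the home team offers that and keeps 375.05.
Round 3 (the away team proposes): the home team can get 375.05 next round, worth 0.51 × 375.05 = 191.2755 now; the away team offers that and keeps 308.7245.
Round 2 (the home team proposes): the away team can get 308.7245 next round, worth 0.51 × 308.7245 = 157.449495 now, so the home team offers 157.449495, keeping 342.550505.
Round 1 (the away team proposes): the home team can get 342.550505 next round, worth 0.51 × 342.550505 = 174.70075755 now. The away team offers 174.70075755 and keeps 500 − 174.70075755 = 325.29924245.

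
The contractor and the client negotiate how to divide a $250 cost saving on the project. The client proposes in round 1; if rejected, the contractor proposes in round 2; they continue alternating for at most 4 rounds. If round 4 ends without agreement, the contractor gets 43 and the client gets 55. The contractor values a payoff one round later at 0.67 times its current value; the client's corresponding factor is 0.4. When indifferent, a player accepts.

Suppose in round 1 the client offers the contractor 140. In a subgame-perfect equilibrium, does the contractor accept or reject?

Round 4 (the contractor proposes): the client gets 55 if talks fail, so the contractor offers 55 and keeps 195.
Round 3 (the client proposes): the contractor can get 195 next round, worth 0.67 × 195 = 130.65 now, so the client offers 130.65, keeping 119.35.
Round 2 (the contractor proposes): the client can get 119.35 next round, worth 0.4 × 119.35 = 47.74 now, so the contractor offers 47.74, keeping 202.26.
So by rejecting in round 1, the contractor gets 202.26 next round, worth 0.67 × 202.26 = 135.5142 now.
Offer 140 ≥ 135.5142, so the contractor accepts.

Accept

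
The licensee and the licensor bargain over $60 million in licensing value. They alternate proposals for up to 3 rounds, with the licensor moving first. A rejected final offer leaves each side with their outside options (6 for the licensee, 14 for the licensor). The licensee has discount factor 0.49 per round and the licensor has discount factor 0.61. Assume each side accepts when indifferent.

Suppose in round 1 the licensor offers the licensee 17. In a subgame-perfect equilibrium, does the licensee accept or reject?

Work out the licensee's continuation value if the offer is rejected.
Round 3 (the licensor proposes): the licensee gets 6 if talks fail, so the licensor offers 6 and keeps 54.
Round 2 (the licensee proposes): the licensor can get 54 next round, worth 0.61 × 54 = 32.94 now, so the licensee offers 32.94, keeping 27.06.
So by rejecting in round 1, the licensee gets 27.06 next round, worth 0.49 × 27.06 = 13.2594 now.
Offer 17 ≥ 13.2594, so the licensee accepts.

Accept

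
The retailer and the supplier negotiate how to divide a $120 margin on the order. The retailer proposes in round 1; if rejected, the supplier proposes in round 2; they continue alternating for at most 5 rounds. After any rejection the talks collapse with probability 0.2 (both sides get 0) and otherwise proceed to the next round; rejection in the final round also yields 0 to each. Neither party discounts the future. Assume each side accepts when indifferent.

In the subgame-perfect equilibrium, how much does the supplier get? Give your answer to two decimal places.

31.49

By backward induction:
Round 5 (the retailer proposes): rejection yields 0 for the supplier; the retailer offers 0 and keeps 120.
Round 4 (the supplier proposes): rejecting gives the retailer an expected 0.8 × 120 = 96, so the supplier offers 96, keeping 24.
Round 3 (the retailer proposes): rejecting gives the supplier an expected 0.8 × 24 = 19.2, so the retailer offers 19.2, keeping 100.8.
Round 2 (the supplier proposes): rejecting gives the retailer an expected 0.8 × 100.8 = 80.64; the supplier offers that and keeps 39.36.
Round 1 (the retailer proposes): rejecting gives the supplier an expected 0.8 × 39.36 = 31.488. The retailer offers 31.488 and keeps 120 − 31.488 = 88.512.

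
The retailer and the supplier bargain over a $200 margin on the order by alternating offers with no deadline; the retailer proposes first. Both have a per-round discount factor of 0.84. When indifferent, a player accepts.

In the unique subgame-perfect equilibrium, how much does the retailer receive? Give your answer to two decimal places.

When the retailer proposes, the supplier accepts any offer worth at least 0.84 times what the supplier would get by proposing next round; and vice versa.
This gives x = 200 − 0.84y and y = 200 − 0.84x, where x and y are each side's share when it proposes.
Hence (1 − 0.84·0.84)x = 200(1 − 0.84), i.e. 0.2944·x = 32.
x ≈ 108.6957; the supplier's share is 200 − x ≈ 91.3043.

108.70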